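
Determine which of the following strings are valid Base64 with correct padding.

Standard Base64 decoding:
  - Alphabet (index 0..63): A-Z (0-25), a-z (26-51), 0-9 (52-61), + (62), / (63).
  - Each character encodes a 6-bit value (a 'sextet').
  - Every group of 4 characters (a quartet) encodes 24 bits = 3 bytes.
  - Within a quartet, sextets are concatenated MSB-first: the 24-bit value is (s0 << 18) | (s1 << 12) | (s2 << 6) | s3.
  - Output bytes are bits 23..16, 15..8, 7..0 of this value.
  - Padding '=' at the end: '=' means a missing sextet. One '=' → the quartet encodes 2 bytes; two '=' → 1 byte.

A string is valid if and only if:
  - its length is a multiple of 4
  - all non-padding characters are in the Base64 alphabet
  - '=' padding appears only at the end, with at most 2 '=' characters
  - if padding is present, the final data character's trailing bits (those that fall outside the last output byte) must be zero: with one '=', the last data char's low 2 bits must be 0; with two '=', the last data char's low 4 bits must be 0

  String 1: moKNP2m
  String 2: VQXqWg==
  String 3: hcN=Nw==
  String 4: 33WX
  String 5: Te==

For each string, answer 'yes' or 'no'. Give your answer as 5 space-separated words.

String 1: 'moKNP2m' → invalid (len=7 not mult of 4)
String 2: 'VQXqWg==' → valid
String 3: 'hcN=Nw==' → invalid (bad char(s): ['=']; '=' in middle)
String 4: '33WX' → valid
String 5: 'Te==' → invalid (bad trailing bits)

Answer: no yes no yes no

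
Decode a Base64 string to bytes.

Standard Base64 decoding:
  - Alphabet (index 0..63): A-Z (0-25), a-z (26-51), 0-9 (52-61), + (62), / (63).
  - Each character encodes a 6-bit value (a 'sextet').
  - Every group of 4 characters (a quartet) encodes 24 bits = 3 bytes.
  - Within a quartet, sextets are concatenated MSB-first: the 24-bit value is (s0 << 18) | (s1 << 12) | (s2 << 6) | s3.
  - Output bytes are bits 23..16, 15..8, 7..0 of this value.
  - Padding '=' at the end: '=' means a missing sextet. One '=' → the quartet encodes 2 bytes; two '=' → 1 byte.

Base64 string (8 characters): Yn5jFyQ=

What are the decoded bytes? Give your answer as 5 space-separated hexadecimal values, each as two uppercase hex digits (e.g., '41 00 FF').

After char 0 ('Y'=24): chars_in_quartet=1 acc=0x18 bytes_emitted=0
After char 1 ('n'=39): chars_in_quartet=2 acc=0x627 bytes_emitted=0
After char 2 ('5'=57): chars_in_quartet=3 acc=0x189F9 bytes_emitted=0
After char 3 ('j'=35): chars_in_quartet=4 acc=0x627E63 -> emit 62 7E 63, reset; bytes_emitted=3
After char 4 ('F'=5): chars_in_quartet=1 acc=0x5 bytes_emitted=3
After char 5 ('y'=50): chars_in_quartet=2 acc=0x172 bytes_emitted=3
After char 6 ('Q'=16): chars_in_quartet=3 acc=0x5C90 bytes_emitted=3
Padding '=': partial quartet acc=0x5C90 -> emit 17 24; bytes_emitted=5

Answer: 62 7E 63 17 24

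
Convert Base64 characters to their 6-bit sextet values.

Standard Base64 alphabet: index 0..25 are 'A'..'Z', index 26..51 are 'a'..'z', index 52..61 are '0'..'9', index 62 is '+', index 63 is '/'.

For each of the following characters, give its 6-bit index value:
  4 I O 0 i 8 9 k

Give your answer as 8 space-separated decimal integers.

'4': 0..9 range, 52 + ord('4') − ord('0') = 56
'I': A..Z range, ord('I') − ord('A') = 8
'O': A..Z range, ord('O') − ord('A') = 14
'0': 0..9 range, 52 + ord('0') − ord('0') = 52
'i': a..z range, 26 + ord('i') − ord('a') = 34
'8': 0..9 range, 52 + ord('8') − ord('0') = 60
'9': 0..9 range, 52 + ord('9') − ord('0') = 61
'k': a..z range, 26 + ord('k') − ord('a') = 36

Answer: 56 8 14 52 34 60 61 36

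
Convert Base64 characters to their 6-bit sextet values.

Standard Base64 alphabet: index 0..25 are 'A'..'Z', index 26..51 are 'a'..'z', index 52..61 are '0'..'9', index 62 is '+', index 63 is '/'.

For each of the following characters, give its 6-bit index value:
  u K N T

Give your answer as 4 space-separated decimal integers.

'u': a..z range, 26 + ord('u') − ord('a') = 46
'K': A..Z range, ord('K') − ord('A') = 10
'N': A..Z range, ord('N') − ord('A') = 13
'T': A..Z range, ord('T') − ord('A') = 19

Answer: 46 10 13 19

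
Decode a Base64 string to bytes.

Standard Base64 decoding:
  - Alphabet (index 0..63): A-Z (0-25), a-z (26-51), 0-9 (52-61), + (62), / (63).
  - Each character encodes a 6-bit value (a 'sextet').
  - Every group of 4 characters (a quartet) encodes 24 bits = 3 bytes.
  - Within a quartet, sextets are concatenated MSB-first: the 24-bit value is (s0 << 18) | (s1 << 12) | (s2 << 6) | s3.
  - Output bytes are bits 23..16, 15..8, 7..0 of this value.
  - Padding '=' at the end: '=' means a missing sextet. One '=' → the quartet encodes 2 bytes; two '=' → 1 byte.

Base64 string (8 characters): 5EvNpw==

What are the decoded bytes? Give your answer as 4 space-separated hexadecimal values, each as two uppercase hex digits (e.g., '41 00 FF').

Answer: E4 4B CD A7

Derivation:
After char 0 ('5'=57): chars_in_quartet=1 acc=0x39 bytes_emitted=0
After char 1 ('E'=4): chars_in_quartet=2 acc=0xE44 bytes_emitted=0
After char 2 ('v'=47): chars_in_quartet=3 acc=0x3912F bytes_emitted=0
After char 3 ('N'=13): chars_in_quartet=4 acc=0xE44BCD -> emit E4 4B CD, reset; bytes_emitted=3
After char 4 ('p'=41): chars_in_quartet=1 acc=0x29 bytes_emitted=3
After char 5 ('w'=48): chars_in_quartet=2 acc=0xA70 bytes_emitted=3
Padding '==': partial quartet acc=0xA70 -> emit A7; bytes_emitted=4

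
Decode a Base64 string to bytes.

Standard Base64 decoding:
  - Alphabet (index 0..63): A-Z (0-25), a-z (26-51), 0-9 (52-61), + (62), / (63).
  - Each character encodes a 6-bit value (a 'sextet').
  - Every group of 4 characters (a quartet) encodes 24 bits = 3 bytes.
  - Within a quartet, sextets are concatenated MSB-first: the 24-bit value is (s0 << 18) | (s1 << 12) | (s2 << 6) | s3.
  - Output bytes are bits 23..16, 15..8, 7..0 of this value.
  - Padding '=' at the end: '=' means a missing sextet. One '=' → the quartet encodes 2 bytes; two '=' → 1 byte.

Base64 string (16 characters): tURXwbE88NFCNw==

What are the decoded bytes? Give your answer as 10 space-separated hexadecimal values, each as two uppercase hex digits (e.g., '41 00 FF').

Answer: B5 44 57 C1 B1 3C F0 D1 42 37

Derivation:
After char 0 ('t'=45): chars_in_quartet=1 acc=0x2D bytes_emitted=0
After char 1 ('U'=20): chars_in_quartet=2 acc=0xB54 bytes_emitted=0
After char 2 ('R'=17): chars_in_quartet=3 acc=0x2D511 bytes_emitted=0
After char 3 ('X'=23): chars_in_quartet=4 acc=0xB54457 -> emit B5 44 57, reset; bytes_emitted=3
After char 4 ('w'=48): chars_in_quartet=1 acc=0x30 bytes_emitted=3
After char 5 ('b'=27): chars_in_quartet=2 acc=0xC1B bytes_emitted=3
After char 6 ('E'=4): chars_in_quartet=3 acc=0x306C4 bytes_emitted=3
After char 7 ('8'=60): chars_in_quartet=4 acc=0xC1B13C -> emit C1 B1 3C, reset; bytes_emitted=6
After char 8 ('8'=60): chars_in_quartet=1 acc=0x3C bytes_emitted=6
After char 9 ('N'=13): chars_in_quartet=2 acc=0xF0D bytes_emitted=6
After char 10 ('F'=5): chars_in_quartet=3 acc=0x3C345 bytes_emitted=6
After char 11 ('C'=2): chars_in_quartet=4 acc=0xF0D142 -> emit F0 D1 42, reset; bytes_emitted=9
After char 12 ('N'=13): chars_in_quartet=1 acc=0xD bytes_emitted=9
After char 13 ('w'=48): chars_in_quartet=2 acc=0x370 bytes_emitted=9
Padding '==': partial quartet acc=0x370 -> emit 37; bytes_emitted=10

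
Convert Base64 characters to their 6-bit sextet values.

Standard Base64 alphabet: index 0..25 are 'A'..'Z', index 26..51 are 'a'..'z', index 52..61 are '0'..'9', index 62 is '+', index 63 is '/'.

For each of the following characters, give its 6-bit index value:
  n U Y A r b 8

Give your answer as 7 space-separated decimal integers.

'n': a..z range, 26 + ord('n') − ord('a') = 39
'U': A..Z range, ord('U') − ord('A') = 20
'Y': A..Z range, ord('Y') − ord('A') = 24
'A': A..Z range, ord('A') − ord('A') = 0
'r': a..z range, 26 + ord('r') − ord('a') = 43
'b': a..z range, 26 + ord('b') − ord('a') = 27
'8': 0..9 range, 52 + ord('8') − ord('0') = 60

Answer: 39 20 24 0 43 27 60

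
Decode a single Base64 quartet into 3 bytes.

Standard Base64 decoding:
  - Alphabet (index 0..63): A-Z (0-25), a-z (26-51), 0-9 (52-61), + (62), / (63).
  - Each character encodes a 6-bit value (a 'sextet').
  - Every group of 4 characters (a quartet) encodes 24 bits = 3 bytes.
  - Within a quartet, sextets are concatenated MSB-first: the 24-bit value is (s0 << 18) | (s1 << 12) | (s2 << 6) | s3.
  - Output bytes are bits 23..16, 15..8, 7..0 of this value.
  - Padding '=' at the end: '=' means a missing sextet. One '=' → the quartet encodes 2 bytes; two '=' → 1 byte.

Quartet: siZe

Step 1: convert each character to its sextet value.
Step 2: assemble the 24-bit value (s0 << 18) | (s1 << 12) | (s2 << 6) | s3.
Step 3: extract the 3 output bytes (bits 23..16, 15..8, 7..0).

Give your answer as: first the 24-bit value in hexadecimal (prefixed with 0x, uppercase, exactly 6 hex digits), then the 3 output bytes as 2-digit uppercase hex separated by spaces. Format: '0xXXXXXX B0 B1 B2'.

Sextets: s=44, i=34, Z=25, e=30
24-bit: (44<<18) | (34<<12) | (25<<6) | 30
      = 0xB00000 | 0x022000 | 0x000640 | 0x00001E
      = 0xB2265E
Bytes: (v>>16)&0xFF=B2, (v>>8)&0xFF=26, v&0xFF=5E

Answer: 0xB2265E B2 26 5E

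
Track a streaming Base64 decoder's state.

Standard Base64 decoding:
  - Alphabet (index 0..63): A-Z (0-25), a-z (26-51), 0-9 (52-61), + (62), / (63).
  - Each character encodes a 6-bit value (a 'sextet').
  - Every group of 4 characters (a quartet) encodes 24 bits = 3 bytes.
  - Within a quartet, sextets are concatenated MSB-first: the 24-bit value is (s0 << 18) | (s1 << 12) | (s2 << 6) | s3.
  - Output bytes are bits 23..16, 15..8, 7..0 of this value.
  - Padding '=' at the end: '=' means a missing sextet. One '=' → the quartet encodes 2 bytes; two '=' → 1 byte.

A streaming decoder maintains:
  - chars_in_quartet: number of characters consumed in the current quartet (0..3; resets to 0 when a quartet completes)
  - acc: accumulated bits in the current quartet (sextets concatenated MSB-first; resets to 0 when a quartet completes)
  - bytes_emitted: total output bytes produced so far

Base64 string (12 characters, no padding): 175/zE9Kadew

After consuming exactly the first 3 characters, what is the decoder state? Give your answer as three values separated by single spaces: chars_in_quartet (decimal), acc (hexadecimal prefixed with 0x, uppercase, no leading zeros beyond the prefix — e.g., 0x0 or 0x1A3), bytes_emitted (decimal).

After char 0 ('1'=53): chars_in_quartet=1 acc=0x35 bytes_emitted=0
After char 1 ('7'=59): chars_in_quartet=2 acc=0xD7B bytes_emitted=0
After char 2 ('5'=57): chars_in_quartet=3 acc=0x35EF9 bytes_emitted=0

Answer: 3 0x35EF9 0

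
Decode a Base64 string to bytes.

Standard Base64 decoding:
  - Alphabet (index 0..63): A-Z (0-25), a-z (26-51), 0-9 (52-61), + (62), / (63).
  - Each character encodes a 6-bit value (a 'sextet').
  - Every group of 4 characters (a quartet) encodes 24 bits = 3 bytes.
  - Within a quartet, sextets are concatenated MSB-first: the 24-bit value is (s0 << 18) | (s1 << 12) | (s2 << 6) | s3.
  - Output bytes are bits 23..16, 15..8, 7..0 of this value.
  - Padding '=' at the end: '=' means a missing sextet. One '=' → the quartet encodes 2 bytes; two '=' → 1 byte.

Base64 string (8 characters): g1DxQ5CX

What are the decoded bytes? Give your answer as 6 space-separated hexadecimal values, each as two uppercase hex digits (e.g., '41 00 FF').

After char 0 ('g'=32): chars_in_quartet=1 acc=0x20 bytes_emitted=0
After char 1 ('1'=53): chars_in_quartet=2 acc=0x835 bytes_emitted=0
After char 2 ('D'=3): chars_in_quartet=3 acc=0x20D43 bytes_emitted=0
After char 3 ('x'=49): chars_in_quartet=4 acc=0x8350F1 -> emit 83 50 F1, reset; bytes_emitted=3
After char 4 ('Q'=16): chars_in_quartet=1 acc=0x10 bytes_emitted=3
After char 5 ('5'=57): chars_in_quartet=2 acc=0x439 bytes_emitted=3
After char 6 ('C'=2): chars_in_quartet=3 acc=0x10E42 bytes_emitted=3
After char 7 ('X'=23): chars_in_quartet=4 acc=0x439097 -> emit 43 90 97, reset; bytes_emitted=6

Answer: 83 50 F1 43 90 97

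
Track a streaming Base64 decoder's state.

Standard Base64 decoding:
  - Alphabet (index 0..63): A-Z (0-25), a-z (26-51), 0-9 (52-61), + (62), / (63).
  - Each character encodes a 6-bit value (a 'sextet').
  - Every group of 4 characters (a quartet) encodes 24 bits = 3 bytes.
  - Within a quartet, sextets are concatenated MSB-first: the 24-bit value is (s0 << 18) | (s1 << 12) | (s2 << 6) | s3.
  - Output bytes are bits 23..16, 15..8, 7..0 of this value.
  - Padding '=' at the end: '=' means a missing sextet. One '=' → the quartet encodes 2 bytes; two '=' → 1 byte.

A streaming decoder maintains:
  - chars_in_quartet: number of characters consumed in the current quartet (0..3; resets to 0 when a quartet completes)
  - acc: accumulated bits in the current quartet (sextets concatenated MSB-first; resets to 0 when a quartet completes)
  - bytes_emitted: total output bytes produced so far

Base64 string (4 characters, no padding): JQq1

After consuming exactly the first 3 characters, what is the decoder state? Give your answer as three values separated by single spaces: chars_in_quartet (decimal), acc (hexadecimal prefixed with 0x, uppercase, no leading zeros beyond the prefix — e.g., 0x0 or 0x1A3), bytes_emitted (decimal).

Answer: 3 0x942A 0

Derivation:
After char 0 ('J'=9): chars_in_quartet=1 acc=0x9 bytes_emitted=0
After char 1 ('Q'=16): chars_in_quartet=2 acc=0x250 bytes_emitted=0
After char 2 ('q'=42): chars_in_quartet=3 acc=0x942A bytes_emitted=0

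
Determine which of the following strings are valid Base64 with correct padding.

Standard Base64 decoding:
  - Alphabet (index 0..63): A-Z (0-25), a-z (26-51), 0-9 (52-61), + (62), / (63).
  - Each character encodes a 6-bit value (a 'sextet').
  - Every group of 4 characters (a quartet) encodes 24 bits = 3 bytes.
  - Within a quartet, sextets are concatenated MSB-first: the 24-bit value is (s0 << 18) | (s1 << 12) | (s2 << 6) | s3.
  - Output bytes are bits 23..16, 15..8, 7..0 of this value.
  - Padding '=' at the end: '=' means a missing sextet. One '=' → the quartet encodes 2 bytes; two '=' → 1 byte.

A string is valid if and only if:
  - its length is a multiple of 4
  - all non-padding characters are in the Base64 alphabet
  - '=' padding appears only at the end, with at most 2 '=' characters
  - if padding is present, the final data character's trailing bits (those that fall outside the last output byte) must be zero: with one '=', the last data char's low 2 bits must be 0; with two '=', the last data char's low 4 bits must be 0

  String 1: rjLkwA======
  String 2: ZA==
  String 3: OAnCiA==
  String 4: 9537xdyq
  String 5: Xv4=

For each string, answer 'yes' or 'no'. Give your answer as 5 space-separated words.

String 1: 'rjLkwA======' → invalid (6 pad chars (max 2))
String 2: 'ZA==' → valid
String 3: 'OAnCiA==' → valid
String 4: '9537xdyq' → valid
String 5: 'Xv4=' → valid

Answer: no yes yes yes yes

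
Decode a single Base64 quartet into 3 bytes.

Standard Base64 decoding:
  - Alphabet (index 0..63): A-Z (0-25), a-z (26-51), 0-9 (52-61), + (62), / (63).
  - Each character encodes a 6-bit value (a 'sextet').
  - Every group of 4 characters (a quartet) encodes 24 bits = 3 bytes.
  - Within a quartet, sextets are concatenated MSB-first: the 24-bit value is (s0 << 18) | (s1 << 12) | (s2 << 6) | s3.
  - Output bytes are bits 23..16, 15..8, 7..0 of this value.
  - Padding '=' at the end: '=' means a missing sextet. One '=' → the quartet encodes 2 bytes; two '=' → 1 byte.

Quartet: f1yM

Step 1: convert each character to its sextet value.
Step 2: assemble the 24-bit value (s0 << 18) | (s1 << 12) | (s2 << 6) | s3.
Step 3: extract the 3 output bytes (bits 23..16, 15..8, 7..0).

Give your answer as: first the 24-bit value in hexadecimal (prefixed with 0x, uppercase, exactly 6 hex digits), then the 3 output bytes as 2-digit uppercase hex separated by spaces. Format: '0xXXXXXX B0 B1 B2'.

Sextets: f=31, 1=53, y=50, M=12
24-bit: (31<<18) | (53<<12) | (50<<6) | 12
      = 0x7C0000 | 0x035000 | 0x000C80 | 0x00000C
      = 0x7F5C8C
Bytes: (v>>16)&0xFF=7F, (v>>8)&0xFF=5C, v&0xFF=8C

Answer: 0x7F5C8C 7F 5C 8C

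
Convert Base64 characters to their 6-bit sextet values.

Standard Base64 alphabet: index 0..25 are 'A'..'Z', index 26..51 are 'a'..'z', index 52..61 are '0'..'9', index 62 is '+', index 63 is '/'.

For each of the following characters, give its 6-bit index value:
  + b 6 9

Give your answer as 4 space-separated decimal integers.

'+': index 62
'b': a..z range, 26 + ord('b') − ord('a') = 27
'6': 0..9 range, 52 + ord('6') − ord('0') = 58
'9': 0..9 range, 52 + ord('9') − ord('0') = 61

Answer: 62 27 58 61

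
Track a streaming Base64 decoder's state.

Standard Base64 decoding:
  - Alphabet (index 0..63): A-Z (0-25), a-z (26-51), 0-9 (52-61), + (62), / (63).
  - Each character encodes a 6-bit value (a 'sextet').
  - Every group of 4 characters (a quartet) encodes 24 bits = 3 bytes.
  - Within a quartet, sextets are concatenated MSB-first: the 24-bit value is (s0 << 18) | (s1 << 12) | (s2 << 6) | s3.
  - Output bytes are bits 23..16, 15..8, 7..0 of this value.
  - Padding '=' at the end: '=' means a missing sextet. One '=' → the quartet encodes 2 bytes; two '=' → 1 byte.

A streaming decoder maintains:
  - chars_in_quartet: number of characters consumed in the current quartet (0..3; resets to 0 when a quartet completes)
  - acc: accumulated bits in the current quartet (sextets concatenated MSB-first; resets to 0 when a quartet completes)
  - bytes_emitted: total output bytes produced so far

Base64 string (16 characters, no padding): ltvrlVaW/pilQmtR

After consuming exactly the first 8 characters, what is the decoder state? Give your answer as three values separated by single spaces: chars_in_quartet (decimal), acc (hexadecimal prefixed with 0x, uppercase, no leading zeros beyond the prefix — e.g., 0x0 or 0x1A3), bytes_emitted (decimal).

After char 0 ('l'=37): chars_in_quartet=1 acc=0x25 bytes_emitted=0
After char 1 ('t'=45): chars_in_quartet=2 acc=0x96D bytes_emitted=0
After char 2 ('v'=47): chars_in_quartet=3 acc=0x25B6F bytes_emitted=0
After char 3 ('r'=43): chars_in_quartet=4 acc=0x96DBEB -> emit 96 DB EB, reset; bytes_emitted=3
After char 4 ('l'=37): chars_in_quartet=1 acc=0x25 bytes_emitted=3
After char 5 ('V'=21): chars_in_quartet=2 acc=0x955 bytes_emitted=3
After char 6 ('a'=26): chars_in_quartet=3 acc=0x2555A bytes_emitted=3
After char 7 ('W'=22): chars_in_quartet=4 acc=0x955696 -> emit 95 56 96, reset; bytes_emitted=6

Answer: 0 0x0 6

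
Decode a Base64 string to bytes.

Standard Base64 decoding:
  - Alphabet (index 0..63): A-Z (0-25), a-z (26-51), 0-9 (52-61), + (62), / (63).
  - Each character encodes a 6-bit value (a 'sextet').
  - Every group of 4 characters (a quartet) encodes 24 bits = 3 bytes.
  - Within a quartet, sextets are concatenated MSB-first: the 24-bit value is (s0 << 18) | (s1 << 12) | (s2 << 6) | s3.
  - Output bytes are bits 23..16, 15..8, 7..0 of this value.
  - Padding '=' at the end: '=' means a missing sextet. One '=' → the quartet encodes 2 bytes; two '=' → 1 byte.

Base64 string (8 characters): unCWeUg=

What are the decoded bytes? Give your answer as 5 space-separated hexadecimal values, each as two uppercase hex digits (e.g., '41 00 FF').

Answer: BA 70 96 79 48

Derivation:
After char 0 ('u'=46): chars_in_quartet=1 acc=0x2E bytes_emitted=0
After char 1 ('n'=39): chars_in_quartet=2 acc=0xBA7 bytes_emitted=0
After char 2 ('C'=2): chars_in_quartet=3 acc=0x2E9C2 bytes_emitted=0
After char 3 ('W'=22): chars_in_quartet=4 acc=0xBA7096 -> emit BA 70 96, reset; bytes_emitted=3
After char 4 ('e'=30): chars_in_quartet=1 acc=0x1E bytes_emitted=3
After char 5 ('U'=20): chars_in_quartet=2 acc=0x794 bytes_emitted=3
After char 6 ('g'=32): chars_in_quartet=3 acc=0x1E520 bytes_emitted=3
Padding '=': partial quartet acc=0x1E520 -> emit 79 48; bytes_emitted=5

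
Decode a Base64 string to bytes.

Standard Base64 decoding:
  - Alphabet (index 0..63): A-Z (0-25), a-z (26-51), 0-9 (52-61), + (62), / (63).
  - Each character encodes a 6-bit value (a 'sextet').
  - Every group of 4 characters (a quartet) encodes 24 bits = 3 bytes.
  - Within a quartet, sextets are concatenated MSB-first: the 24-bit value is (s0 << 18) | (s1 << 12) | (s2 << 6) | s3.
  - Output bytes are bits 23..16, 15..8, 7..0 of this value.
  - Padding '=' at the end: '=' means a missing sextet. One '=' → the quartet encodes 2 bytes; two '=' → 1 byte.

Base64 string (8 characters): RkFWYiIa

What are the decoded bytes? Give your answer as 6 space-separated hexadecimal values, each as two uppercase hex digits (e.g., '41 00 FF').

Answer: 46 41 56 62 22 1A

Derivation:
After char 0 ('R'=17): chars_in_quartet=1 acc=0x11 bytes_emitted=0
After char 1 ('k'=36): chars_in_quartet=2 acc=0x464 bytes_emitted=0
After char 2 ('F'=5): chars_in_quartet=3 acc=0x11905 bytes_emitted=0
After char 3 ('W'=22): chars_in_quartet=4 acc=0x464156 -> emit 46 41 56, reset; bytes_emitted=3
After char 4 ('Y'=24): chars_in_quartet=1 acc=0x18 bytes_emitted=3
After char 5 ('i'=34): chars_in_quartet=2 acc=0x622 bytes_emitted=3
After char 6 ('I'=8): chars_in_quartet=3 acc=0x18888 bytes_emitted=3
After char 7 ('a'=26): chars_in_quartet=4 acc=0x62221A -> emit 62 22 1A, reset; bytes_emitted=6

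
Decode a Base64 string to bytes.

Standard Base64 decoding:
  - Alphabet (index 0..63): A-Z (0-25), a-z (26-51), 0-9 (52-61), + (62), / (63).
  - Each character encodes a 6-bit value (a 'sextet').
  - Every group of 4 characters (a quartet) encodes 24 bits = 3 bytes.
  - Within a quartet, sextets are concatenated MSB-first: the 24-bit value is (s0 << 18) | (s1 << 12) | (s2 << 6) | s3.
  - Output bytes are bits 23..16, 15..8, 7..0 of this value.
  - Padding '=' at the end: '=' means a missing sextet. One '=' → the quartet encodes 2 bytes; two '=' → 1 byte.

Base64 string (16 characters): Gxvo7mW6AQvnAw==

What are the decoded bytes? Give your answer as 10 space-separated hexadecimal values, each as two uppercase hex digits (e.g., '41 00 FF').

After char 0 ('G'=6): chars_in_quartet=1 acc=0x6 bytes_emitted=0
After char 1 ('x'=49): chars_in_quartet=2 acc=0x1B1 bytes_emitted=0
After char 2 ('v'=47): chars_in_quartet=3 acc=0x6C6F bytes_emitted=0
After char 3 ('o'=40): chars_in_quartet=4 acc=0x1B1BE8 -> emit 1B 1B E8, reset; bytes_emitted=3
After char 4 ('7'=59): chars_in_quartet=1 acc=0x3B bytes_emitted=3
After char 5 ('m'=38): chars_in_quartet=2 acc=0xEE6 bytes_emitted=3
After char 6 ('W'=22): chars_in_quartet=3 acc=0x3B996 bytes_emitted=3
After char 7 ('6'=58): chars_in_quartet=4 acc=0xEE65BA -> emit EE 65 BA, reset; bytes_emitted=6
After char 8 ('A'=0): chars_in_quartet=1 acc=0x0 bytes_emitted=6
After char 9 ('Q'=16): chars_in_quartet=2 acc=0x10 bytes_emitted=6
After char 10 ('v'=47): chars_in_quartet=3 acc=0x42F bytes_emitted=6
After char 11 ('n'=39): chars_in_quartet=4 acc=0x10BE7 -> emit 01 0B E7, reset; bytes_emitted=9
After char 12 ('A'=0): chars_in_quartet=1 acc=0x0 bytes_emitted=9
After char 13 ('w'=48): chars_in_quartet=2 acc=0x30 bytes_emitted=9
Padding '==': partial quartet acc=0x30 -> emit 03; bytes_emitted=10

Answer: 1B 1B E8 EE 65 BA 01 0B E7 03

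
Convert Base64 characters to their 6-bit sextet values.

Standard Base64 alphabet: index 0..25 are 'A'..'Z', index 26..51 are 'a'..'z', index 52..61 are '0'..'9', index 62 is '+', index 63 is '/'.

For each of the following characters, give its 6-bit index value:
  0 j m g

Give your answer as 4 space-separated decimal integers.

'0': 0..9 range, 52 + ord('0') − ord('0') = 52
'j': a..z range, 26 + ord('j') − ord('a') = 35
'm': a..z range, 26 + ord('m') − ord('a') = 38
'g': a..z range, 26 + ord('g') − ord('a') = 32

Answer: 52 35 38 32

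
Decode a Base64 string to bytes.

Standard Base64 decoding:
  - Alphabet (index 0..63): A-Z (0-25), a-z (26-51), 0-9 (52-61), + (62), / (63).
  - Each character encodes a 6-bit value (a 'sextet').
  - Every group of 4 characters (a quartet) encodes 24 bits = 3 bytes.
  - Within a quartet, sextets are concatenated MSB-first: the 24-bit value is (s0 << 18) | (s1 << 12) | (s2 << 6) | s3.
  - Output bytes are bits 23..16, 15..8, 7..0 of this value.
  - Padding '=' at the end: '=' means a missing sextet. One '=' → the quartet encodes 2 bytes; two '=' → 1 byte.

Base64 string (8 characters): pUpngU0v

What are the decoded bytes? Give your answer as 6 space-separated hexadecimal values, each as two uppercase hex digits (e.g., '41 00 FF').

Answer: A5 4A 67 81 4D 2F

Derivation:
After char 0 ('p'=41): chars_in_quartet=1 acc=0x29 bytes_emitted=0
After char 1 ('U'=20): chars_in_quartet=2 acc=0xA54 bytes_emitted=0
After char 2 ('p'=41): chars_in_quartet=3 acc=0x29529 bytes_emitted=0
After char 3 ('n'=39): chars_in_quartet=4 acc=0xA54A67 -> emit A5 4A 67, reset; bytes_emitted=3
After char 4 ('g'=32): chars_in_quartet=1 acc=0x20 bytes_emitted=3
After char 5 ('U'=20): chars_in_quartet=2 acc=0x814 bytes_emitted=3
After char 6 ('0'=52): chars_in_quartet=3 acc=0x20534 bytes_emitted=3
After char 7 ('v'=47): chars_in_quartet=4 acc=0x814D2F -> emit 81 4D 2F, reset; bytes_emitted=6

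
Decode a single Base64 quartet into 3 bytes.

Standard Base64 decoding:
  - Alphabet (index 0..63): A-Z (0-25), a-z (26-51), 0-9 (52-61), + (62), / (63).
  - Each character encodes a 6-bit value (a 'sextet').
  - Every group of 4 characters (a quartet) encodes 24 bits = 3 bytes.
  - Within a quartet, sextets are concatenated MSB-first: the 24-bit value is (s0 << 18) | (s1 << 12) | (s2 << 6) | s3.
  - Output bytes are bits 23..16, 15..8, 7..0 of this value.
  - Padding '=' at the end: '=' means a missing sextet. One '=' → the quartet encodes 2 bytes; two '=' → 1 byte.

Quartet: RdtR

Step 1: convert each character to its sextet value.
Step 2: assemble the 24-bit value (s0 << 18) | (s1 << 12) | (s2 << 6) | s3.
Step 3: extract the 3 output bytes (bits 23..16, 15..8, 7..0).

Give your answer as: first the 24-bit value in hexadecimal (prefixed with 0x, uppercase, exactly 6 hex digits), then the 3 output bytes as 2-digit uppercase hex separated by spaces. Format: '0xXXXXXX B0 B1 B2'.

Answer: 0x45DB51 45 DB 51

Derivation:
Sextets: R=17, d=29, t=45, R=17
24-bit: (17<<18) | (29<<12) | (45<<6) | 17
      = 0x440000 | 0x01D000 | 0x000B40 | 0x000011
      = 0x45DB51
Bytes: (v>>16)&0xFF=45, (v>>8)&0xFF=DB, v&0xFF=51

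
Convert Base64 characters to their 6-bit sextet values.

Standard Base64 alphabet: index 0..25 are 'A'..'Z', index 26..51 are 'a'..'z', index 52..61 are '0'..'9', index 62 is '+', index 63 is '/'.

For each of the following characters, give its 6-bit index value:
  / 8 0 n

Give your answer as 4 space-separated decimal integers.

'/': index 63
'8': 0..9 range, 52 + ord('8') − ord('0') = 60
'0': 0..9 range, 52 + ord('0') − ord('0') = 52
'n': a..z range, 26 + ord('n') − ord('a') = 39

Answer: 63 60 52 39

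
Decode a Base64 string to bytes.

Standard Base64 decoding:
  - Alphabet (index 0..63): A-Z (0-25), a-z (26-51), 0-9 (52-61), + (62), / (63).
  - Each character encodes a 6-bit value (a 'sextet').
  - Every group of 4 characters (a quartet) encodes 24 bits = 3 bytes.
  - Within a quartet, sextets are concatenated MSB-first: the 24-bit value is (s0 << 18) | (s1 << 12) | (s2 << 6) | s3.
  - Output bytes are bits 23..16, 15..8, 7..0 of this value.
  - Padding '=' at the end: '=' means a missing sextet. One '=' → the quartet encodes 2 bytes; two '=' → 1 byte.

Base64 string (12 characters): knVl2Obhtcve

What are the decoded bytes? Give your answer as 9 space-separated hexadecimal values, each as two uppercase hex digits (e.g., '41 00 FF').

After char 0 ('k'=36): chars_in_quartet=1 acc=0x24 bytes_emitted=0
After char 1 ('n'=39): chars_in_quartet=2 acc=0x927 bytes_emitted=0
After char 2 ('V'=21): chars_in_quartet=3 acc=0x249D5 bytes_emitted=0
After char 3 ('l'=37): chars_in_quartet=4 acc=0x927565 -> emit 92 75 65, reset; bytes_emitted=3
After char 4 ('2'=54): chars_in_quartet=1 acc=0x36 bytes_emitted=3
After char 5 ('O'=14): chars_in_quartet=2 acc=0xD8E bytes_emitted=3
After char 6 ('b'=27): chars_in_quartet=3 acc=0x3639B bytes_emitted=3
After char 7 ('h'=33): chars_in_quartet=4 acc=0xD8E6E1 -> emit D8 E6 E1, reset; bytes_emitted=6
After char 8 ('t'=45): chars_in_quartet=1 acc=0x2D bytes_emitted=6
After char 9 ('c'=28): chars_in_quartet=2 acc=0xB5C bytes_emitted=6
After char 10 ('v'=47): chars_in_quartet=3 acc=0x2D72F bytes_emitted=6
After char 11 ('e'=30): chars_in_quartet=4 acc=0xB5CBDE -> emit B5 CB DE, reset; bytes_emitted=9

Answer: 92 75 65 D8 E6 E1 B5 CB DE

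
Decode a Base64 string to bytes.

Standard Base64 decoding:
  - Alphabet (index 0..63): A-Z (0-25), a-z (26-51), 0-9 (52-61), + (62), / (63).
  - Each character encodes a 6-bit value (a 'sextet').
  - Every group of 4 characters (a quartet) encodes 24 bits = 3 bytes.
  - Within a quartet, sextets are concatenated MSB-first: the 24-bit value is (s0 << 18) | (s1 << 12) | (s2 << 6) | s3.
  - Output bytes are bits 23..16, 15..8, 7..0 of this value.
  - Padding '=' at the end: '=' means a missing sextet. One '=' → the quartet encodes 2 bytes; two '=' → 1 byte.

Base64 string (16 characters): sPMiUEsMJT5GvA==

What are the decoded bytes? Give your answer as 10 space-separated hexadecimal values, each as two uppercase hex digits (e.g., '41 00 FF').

Answer: B0 F3 22 50 4B 0C 25 3E 46 BC

Derivation:
After char 0 ('s'=44): chars_in_quartet=1 acc=0x2C bytes_emitted=0
After char 1 ('P'=15): chars_in_quartet=2 acc=0xB0F bytes_emitted=0
After char 2 ('M'=12): chars_in_quartet=3 acc=0x2C3CC bytes_emitted=0
After char 3 ('i'=34): chars_in_quartet=4 acc=0xB0F322 -> emit B0 F3 22, reset; bytes_emitted=3
After char 4 ('U'=20): chars_in_quartet=1 acc=0x14 bytes_emitted=3
After char 5 ('E'=4): chars_in_quartet=2 acc=0x504 bytes_emitted=3
After char 6 ('s'=44): chars_in_quartet=3 acc=0x1412C bytes_emitted=3
After char 7 ('M'=12): chars_in_quartet=4 acc=0x504B0C -> emit 50 4B 0C, reset; bytes_emitted=6
After char 8 ('J'=9): chars_in_quartet=1 acc=0x9 bytes_emitted=6
After char 9 ('T'=19): chars_in_quartet=2 acc=0x253 bytes_emitted=6
After char 10 ('5'=57): chars_in_quartet=3 acc=0x94F9 bytes_emitted=6
After char 11 ('G'=6): chars_in_quartet=4 acc=0x253E46 -> emit 25 3E 46, reset; bytes_emitted=9
After char 12 ('v'=47): chars_in_quartet=1 acc=0x2F bytes_emitted=9
After char 13 ('A'=0): chars_in_quartet=2 acc=0xBC0 bytes_emitted=9
Padding '==': partial quartet acc=0xBC0 -> emit BC; bytes_emitted=10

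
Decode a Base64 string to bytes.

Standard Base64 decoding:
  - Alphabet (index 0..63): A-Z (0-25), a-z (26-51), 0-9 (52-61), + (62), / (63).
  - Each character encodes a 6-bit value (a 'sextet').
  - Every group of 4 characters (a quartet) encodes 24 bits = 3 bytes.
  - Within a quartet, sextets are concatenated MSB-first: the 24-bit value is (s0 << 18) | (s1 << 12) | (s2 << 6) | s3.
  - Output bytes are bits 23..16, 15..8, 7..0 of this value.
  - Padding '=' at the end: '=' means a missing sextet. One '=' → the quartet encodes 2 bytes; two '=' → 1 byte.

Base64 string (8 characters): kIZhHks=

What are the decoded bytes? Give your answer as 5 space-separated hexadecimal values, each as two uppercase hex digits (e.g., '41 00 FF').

After char 0 ('k'=36): chars_in_quartet=1 acc=0x24 bytes_emitted=0
After char 1 ('I'=8): chars_in_quartet=2 acc=0x908 bytes_emitted=0
After char 2 ('Z'=25): chars_in_quartet=3 acc=0x24219 bytes_emitted=0
After char 3 ('h'=33): chars_in_quartet=4 acc=0x908661 -> emit 90 86 61, reset; bytes_emitted=3
After char 4 ('H'=7): chars_in_quartet=1 acc=0x7 bytes_emitted=3
After char 5 ('k'=36): chars_in_quartet=2 acc=0x1E4 bytes_emitted=3
After char 6 ('s'=44): chars_in_quartet=3 acc=0x792C bytes_emitted=3
Padding '=': partial quartet acc=0x792C -> emit 1E 4B; bytes_emitted=5

Answer: 90 86 61 1E 4B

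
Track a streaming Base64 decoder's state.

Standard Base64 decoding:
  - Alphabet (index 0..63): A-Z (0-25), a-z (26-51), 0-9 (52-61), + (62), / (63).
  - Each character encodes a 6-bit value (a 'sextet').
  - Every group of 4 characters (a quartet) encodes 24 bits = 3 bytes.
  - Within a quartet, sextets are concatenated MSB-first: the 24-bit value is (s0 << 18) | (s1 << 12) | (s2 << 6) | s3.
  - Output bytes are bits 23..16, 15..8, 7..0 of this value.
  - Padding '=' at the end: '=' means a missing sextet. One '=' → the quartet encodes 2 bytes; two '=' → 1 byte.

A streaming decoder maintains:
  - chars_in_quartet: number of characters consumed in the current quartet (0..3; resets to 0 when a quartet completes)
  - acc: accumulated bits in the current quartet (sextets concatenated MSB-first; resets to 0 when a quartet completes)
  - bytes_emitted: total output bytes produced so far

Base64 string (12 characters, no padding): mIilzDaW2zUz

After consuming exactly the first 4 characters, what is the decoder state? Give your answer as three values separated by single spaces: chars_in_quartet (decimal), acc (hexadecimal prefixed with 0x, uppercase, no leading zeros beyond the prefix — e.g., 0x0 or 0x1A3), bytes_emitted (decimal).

After char 0 ('m'=38): chars_in_quartet=1 acc=0x26 bytes_emitted=0
After char 1 ('I'=8): chars_in_quartet=2 acc=0x988 bytes_emitted=0
After char 2 ('i'=34): chars_in_quartet=3 acc=0x26222 bytes_emitted=0
After char 3 ('l'=37): chars_in_quartet=4 acc=0x9888A5 -> emit 98 88 A5, reset; bytes_emitted=3

Answer: 0 0x0 3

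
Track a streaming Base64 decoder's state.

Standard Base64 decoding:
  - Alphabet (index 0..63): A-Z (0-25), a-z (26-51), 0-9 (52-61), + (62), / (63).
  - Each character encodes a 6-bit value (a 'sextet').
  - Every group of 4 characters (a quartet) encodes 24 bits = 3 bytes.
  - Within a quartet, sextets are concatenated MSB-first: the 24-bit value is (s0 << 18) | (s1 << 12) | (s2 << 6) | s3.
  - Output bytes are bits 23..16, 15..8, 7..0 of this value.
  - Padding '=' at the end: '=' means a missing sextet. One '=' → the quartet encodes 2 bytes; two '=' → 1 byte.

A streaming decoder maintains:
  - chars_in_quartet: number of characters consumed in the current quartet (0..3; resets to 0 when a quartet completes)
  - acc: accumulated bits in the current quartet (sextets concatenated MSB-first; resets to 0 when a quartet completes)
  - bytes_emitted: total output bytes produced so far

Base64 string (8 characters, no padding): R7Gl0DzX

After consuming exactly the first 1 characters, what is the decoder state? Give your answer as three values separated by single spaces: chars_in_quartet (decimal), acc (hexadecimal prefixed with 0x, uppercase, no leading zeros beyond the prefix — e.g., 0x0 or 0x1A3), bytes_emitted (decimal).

After char 0 ('R'=17): chars_in_quartet=1 acc=0x11 bytes_emitted=0

Answer: 1 0x11 0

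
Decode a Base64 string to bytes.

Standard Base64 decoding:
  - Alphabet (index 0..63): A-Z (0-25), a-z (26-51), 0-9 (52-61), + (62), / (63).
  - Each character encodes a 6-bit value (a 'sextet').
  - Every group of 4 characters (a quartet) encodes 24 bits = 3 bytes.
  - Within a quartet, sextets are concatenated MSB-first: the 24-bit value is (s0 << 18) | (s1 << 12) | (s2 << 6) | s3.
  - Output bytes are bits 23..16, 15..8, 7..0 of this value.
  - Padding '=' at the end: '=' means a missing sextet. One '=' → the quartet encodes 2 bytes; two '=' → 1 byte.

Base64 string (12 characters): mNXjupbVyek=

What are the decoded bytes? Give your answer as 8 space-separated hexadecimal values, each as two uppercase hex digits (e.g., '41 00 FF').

Answer: 98 D5 E3 BA 96 D5 C9 E9

Derivation:
After char 0 ('m'=38): chars_in_quartet=1 acc=0x26 bytes_emitted=0
After char 1 ('N'=13): chars_in_quartet=2 acc=0x98D bytes_emitted=0
After char 2 ('X'=23): chars_in_quartet=3 acc=0x26357 bytes_emitted=0
After char 3 ('j'=35): chars_in_quartet=4 acc=0x98D5E3 -> emit 98 D5 E3, reset; bytes_emitted=3
After char 4 ('u'=46): chars_in_quartet=1 acc=0x2E bytes_emitted=3
After char 5 ('p'=41): chars_in_quartet=2 acc=0xBA9 bytes_emitted=3
After char 6 ('b'=27): chars_in_quartet=3 acc=0x2EA5B bytes_emitted=3
After char 7 ('V'=21): chars_in_quartet=4 acc=0xBA96D5 -> emit BA 96 D5, reset; bytes_emitted=6
After char 8 ('y'=50): chars_in_quartet=1 acc=0x32 bytes_emitted=6
After char 9 ('e'=30): chars_in_quartet=2 acc=0xC9E bytes_emitted=6
After char 10 ('k'=36): chars_in_quartet=3 acc=0x327A4 bytes_emitted=6
Padding '=': partial quartet acc=0x327A4 -> emit C9 E9; bytes_emitted=8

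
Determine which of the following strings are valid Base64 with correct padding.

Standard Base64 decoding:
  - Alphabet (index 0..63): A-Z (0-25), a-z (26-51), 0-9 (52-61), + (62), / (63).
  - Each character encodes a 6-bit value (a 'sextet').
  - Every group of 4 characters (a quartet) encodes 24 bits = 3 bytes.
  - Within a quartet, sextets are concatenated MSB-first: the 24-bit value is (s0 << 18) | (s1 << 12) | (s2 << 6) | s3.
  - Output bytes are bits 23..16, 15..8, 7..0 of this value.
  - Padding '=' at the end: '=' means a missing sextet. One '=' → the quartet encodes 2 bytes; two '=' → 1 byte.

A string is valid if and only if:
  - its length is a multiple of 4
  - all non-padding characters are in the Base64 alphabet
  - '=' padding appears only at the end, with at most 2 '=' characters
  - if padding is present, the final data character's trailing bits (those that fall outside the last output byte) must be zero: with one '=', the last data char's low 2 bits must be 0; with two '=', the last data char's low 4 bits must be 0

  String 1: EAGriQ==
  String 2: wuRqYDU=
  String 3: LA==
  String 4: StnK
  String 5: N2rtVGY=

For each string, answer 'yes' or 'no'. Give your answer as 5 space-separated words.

Answer: yes yes yes yes yes

Derivation:
String 1: 'EAGriQ==' → valid
String 2: 'wuRqYDU=' → valid
String 3: 'LA==' → valid
String 4: 'StnK' → valid
String 5: 'N2rtVGY=' → valid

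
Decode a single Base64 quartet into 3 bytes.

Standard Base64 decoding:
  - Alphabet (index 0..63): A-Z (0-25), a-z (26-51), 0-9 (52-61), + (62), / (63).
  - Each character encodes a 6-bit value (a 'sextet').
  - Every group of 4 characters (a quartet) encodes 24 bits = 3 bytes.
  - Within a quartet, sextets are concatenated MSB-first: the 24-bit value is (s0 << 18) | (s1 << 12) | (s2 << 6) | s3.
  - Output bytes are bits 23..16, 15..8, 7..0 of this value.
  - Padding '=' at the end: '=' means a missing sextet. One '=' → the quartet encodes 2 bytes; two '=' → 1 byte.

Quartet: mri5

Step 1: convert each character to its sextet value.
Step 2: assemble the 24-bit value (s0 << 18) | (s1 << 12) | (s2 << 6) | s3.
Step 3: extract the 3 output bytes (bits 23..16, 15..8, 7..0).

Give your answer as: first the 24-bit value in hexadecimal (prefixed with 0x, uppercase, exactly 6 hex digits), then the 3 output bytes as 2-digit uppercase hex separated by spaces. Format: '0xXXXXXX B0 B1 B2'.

Sextets: m=38, r=43, i=34, 5=57
24-bit: (38<<18) | (43<<12) | (34<<6) | 57
      = 0x980000 | 0x02B000 | 0x000880 | 0x000039
      = 0x9AB8B9
Bytes: (v>>16)&0xFF=9A, (v>>8)&0xFF=B8, v&0xFF=B9

Answer: 0x9AB8B9 9A B8 B9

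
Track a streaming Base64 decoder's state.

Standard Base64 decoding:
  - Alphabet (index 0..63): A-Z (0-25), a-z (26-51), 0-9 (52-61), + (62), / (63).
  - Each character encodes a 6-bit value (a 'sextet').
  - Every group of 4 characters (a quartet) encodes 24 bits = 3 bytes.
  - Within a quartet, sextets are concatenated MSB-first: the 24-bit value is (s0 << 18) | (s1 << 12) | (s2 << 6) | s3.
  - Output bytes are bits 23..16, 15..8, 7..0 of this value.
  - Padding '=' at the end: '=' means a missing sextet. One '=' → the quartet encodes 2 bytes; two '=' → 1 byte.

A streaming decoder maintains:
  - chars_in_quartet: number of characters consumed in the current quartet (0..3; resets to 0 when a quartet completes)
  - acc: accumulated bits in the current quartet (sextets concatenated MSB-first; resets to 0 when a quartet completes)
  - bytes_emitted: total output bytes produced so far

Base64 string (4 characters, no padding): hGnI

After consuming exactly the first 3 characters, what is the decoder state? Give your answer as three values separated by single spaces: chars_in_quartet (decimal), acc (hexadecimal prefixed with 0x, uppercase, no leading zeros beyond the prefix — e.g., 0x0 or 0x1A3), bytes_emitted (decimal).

After char 0 ('h'=33): chars_in_quartet=1 acc=0x21 bytes_emitted=0
After char 1 ('G'=6): chars_in_quartet=2 acc=0x846 bytes_emitted=0
After char 2 ('n'=39): chars_in_quartet=3 acc=0x211A7 bytes_emitted=0

Answer: 3 0x211A7 0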